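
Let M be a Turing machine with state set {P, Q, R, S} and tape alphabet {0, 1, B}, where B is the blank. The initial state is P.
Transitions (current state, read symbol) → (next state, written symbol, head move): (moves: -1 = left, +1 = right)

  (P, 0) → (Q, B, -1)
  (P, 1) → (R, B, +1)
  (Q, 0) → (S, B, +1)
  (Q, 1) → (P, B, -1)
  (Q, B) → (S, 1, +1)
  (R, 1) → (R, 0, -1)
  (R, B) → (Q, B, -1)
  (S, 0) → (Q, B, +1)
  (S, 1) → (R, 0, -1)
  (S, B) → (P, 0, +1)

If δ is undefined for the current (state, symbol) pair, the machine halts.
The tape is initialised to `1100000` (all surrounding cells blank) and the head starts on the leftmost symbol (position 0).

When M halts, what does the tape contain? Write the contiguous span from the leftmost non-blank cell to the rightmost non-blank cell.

1BBBBBB0

state=P head=0 tape=B[1]100000B   (P,1)→(R,B,+1)
state=R head=1 tape=BB[1]00000B   (R,1)→(R,0,-1)
state=R head=0 tape=B[B]000000B   (R,B)→(Q,B,-1)
state=Q head=-1 tape=[B]B000000B   (Q,B)→(S,1,+1)
state=S head=0 tape=1[B]000000B   (S,B)→(P,0,+1)
state=P head=1 tape=10[0]00000B   (P,0)→(Q,B,-1)
state=Q head=0 tape=1[0]B00000B   (Q,0)→(S,B,+1)
state=S head=1 tape=1B[B]00000B   (S,B)→(P,0,+1)
state=P head=2 tape=1B0[0]0000B   (P,0)→(Q,B,-1)
state=Q head=1 tape=1B[0]B0000B   (Q,0)→(S,B,+1)
state=S head=2 tape=1BB[B]0000B   (S,B)→(P,0,+1)
state=P head=3 tape=1BB0[0]000B   (P,0)→(Q,B,-1)
state=Q head=2 tape=1BB[0]B000B   (Q,0)→(S,B,+1)
state=S head=3 tape=1BBB[B]000B   (S,B)→(P,0,+1)
state=P head=4 tape=1BBB0[0]00B   (P,0)→(Q,B,-1)
state=Q head=3 tape=1BBB[0]B00B   (Q,0)→(S,B,+1)
state=S head=4 tape=1BBBB[B]00B   (S,B)→(P,0,+1)
state=P head=5 tape=1BBBB0[0]0B   (P,0)→(Q,B,-1)
state=Q head=4 tape=1BBBB[0]B0B   (Q,0)→(S,B,+1)
state=S head=5 tape=1BBBBB[B]0B   (S,B)→(P,0,+1)
state=P head=6 tape=1BBBBB0[0]B   (P,0)→(Q,B,-1)
state=Q head=5 tape=1BBBBB[0]BB   (Q,0)→(S,B,+1)
state=S head=6 tape=1BBBBBB[B]B   (S,B)→(P,0,+1)
state=P head=7 tape=1BBBBBB0[B]
The non-blank tape span at halt is 1BBBBBB0.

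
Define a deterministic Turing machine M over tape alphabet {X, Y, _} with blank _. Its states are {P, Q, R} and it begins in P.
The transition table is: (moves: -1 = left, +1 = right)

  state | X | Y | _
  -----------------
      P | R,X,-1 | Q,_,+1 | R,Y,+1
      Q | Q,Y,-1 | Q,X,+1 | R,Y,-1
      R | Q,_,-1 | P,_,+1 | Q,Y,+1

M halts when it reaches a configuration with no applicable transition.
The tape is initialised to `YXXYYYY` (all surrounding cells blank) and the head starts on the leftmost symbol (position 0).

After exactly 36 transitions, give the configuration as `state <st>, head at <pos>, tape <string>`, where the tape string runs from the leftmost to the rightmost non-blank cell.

state Q, head at 6, tape YXXXXXXXX_Y

state=P head=0 tape=___[Y]XXYYYY_   (P,Y)→(Q,_,+1)
state=Q head=1 tape=____[X]XYYYY_   (Q,X)→(Q,Y,-1)
state=Q head=0 tape=___[_]YXYYYY_   (Q,_)→(R,Y,-1)
state=R head=-1 tape=__[_]YYXYYYY_   (R,_)→(Q,Y,+1)
state=Q head=0 tape=__Y[Y]YXYYYY_   (Q,Y)→(Q,X,+1)
state=Q head=1 tape=__YX[Y]XYYYY_   (Q,Y)→(Q,X,+1)
state=Q head=2 tape=__YXX[X]YYYY_   (Q,X)→(Q,Y,-1)
state=Q head=1 tape=__YX[X]YYYYY_   (Q,X)→(Q,Y,-1)
state=Q head=0 tape=__Y[X]YYYYYY_   (Q,X)→(Q,Y,-1)
state=Q head=-1 tape=__[Y]YYYYYYY_   (Q,Y)→(Q,X,+1)
state=Q head=0 tape=__X[Y]YYYYYY_   (Q,Y)→(Q,X,+1)
state=Q head=1 tape=__XX[Y]YYYYY_   (Q,Y)→(Q,X,+1)
state=Q head=2 tape=__XXX[Y]YYYY_   (Q,Y)→(Q,X,+1)
state=Q head=3 tape=__XXXX[Y]YYY_   (Q,Y)→(Q,X,+1)
state=Q head=4 tape=__XXXXX[Y]YY_   (Q,Y)→(Q,X,+1)
state=Q head=5 tape=__XXXXXX[Y]Y_   (Q,Y)→(Q,X,+1)
state=Q head=6 tape=__XXXXXXX[Y]_   (Q,Y)→(Q,X,+1)
state=Q head=7 tape=__XXXXXXXX[_]   (Q,_)→(R,Y,-1)
state=R head=6 tape=__XXXXXXX[X]Y   (R,X)→(Q,_,-1)
state=Q head=5 tape=__XXXXXX[X]_Y   (Q,X)→(Q,Y,-1)
state=Q head=4 tape=__XXXXX[X]Y_Y   (Q,X)→(Q,Y,-1)
state=Q head=3 tape=__XXXX[X]YY_Y   (Q,X)→(Q,Y,-1)
state=Q head=2 tape=__XXX[X]YYY_Y   (Q,X)→(Q,Y,-1)
state=Q head=1 tape=__XX[X]YYYY_Y   (Q,X)→(Q,Y,-1)
state=Q head=0 tape=__X[X]YYYYY_Y   (Q,X)→(Q,Y,-1)
state=Q head=-1 tape=__[X]YYYYYY_Y   (Q,X)→(Q,Y,-1)
state=Q head=-2 tape=_[_]YYYYYYY_Y   (Q,_)→(R,Y,-1)
state=R head=-3 tape=[_]YYYYYYYY_Y   (R,_)→(Q,Y,+1)
state=Q head=-2 tape=Y[Y]YYYYYYY_Y   (Q,Y)→(Q,X,+1)
state=Q head=-1 tape=YX[Y]YYYYYY_Y   (Q,Y)→(Q,X,+1)
state=Q head=0 tape=YXX[Y]YYYYY_Y   (Q,Y)→(Q,X,+1)
state=Q head=1 tape=YXXX[Y]YYYY_Y   (Q,Y)→(Q,X,+1)
state=Q head=2 tape=YXXXX[Y]YYY_Y   (Q,Y)→(Q,X,+1)
state=Q head=3 tape=YXXXXX[Y]YY_Y   (Q,Y)→(Q,X,+1)
state=Q head=4 tape=YXXXXXX[Y]Y_Y   (Q,Y)→(Q,X,+1)
state=Q head=5 tape=YXXXXXXX[Y]_Y   (Q,Y)→(Q,X,+1)
state=Q head=6 tape=YXXXXXXXX[_]Y
After 36 steps: state Q, head at 6, tape YXXXXXXXX_Y.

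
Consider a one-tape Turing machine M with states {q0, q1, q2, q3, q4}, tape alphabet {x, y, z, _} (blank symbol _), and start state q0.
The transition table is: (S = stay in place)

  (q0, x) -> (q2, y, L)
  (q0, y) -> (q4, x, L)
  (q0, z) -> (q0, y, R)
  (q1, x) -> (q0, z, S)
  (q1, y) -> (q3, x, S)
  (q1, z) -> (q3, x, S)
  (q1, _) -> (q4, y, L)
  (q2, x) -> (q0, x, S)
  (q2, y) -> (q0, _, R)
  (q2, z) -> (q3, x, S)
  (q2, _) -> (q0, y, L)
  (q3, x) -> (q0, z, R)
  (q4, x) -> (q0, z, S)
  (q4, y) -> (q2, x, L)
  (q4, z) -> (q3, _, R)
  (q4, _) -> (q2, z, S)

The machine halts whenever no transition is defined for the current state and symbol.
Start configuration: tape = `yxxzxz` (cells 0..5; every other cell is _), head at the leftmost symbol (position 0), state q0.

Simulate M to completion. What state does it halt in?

q0

state=q0 head=0 tape=_[y]xxzxz_   (q0,y)→(q4,x,L)
state=q4 head=-1 tape=[_]xxxzxz_   (q4,_)→(q2,z,S)
state=q2 head=-1 tape=[z]xxxzxz_   (q2,z)→(q3,x,S)
state=q3 head=-1 tape=[x]xxxzxz_   (q3,x)→(q0,z,R)
state=q0 head=0 tape=z[x]xxzxz_   (q0,x)→(q2,y,L)
state=q2 head=-1 tape=[z]yxxzxz_   (q2,z)→(q3,x,S)
state=q3 head=-1 tape=[x]yxxzxz_   (q3,x)→(q0,z,R)
state=q0 head=0 tape=z[y]xxzxz_   (q0,y)→(q4,x,L)
state=q4 head=-1 tape=[z]xxxzxz_   (q4,z)→(q3,_,R)
state=q3 head=0 tape=_[x]xxzxz_   (q3,x)→(q0,z,R)
state=q0 head=1 tape=_z[x]xzxz_   (q0,x)→(q2,y,L)
state=q2 head=0 tape=_[z]yxzxz_   (q2,z)→(q3,x,S)
state=q3 head=0 tape=_[x]yxzxz_   (q3,x)→(q0,z,R)
state=q0 head=1 tape=_z[y]xzxz_   (q0,y)→(q4,x,L)
state=q4 head=0 tape=_[z]xxzxz_   (q4,z)→(q3,_,R)
state=q3 head=1 tape=__[x]xzxz_   (q3,x)→(q0,z,R)
state=q0 head=2 tape=__z[x]zxz_   (q0,x)→(q2,y,L)
state=q2 head=1 tape=__[z]yzxz_   (q2,z)→(q3,x,S)
state=q3 head=1 tape=__[x]yzxz_   (q3,x)→(q0,z,R)
state=q0 head=2 tape=__z[y]zxz_   (q0,y)→(q4,x,L)
state=q4 head=1 tape=__[z]xzxz_   (q4,z)→(q3,_,R)
state=q3 head=2 tape=___[x]zxz_   (q3,x)→(q0,z,R)
state=q0 head=3 tape=___z[z]xz_   (q0,z)→(q0,y,R)
state=q0 head=4 tape=___zy[x]z_   (q0,x)→(q2,y,L)
state=q2 head=3 tape=___z[y]yz_   (q2,y)→(q0,_,R)
state=q0 head=4 tape=___z_[y]z_   (q0,y)→(q4,x,L)
state=q4 head=3 tape=___z[_]xz_   (q4,_)→(q2,z,S)
state=q2 head=3 tape=___z[z]xz_   (q2,z)→(q3,x,S)
state=q3 head=3 tape=___z[x]xz_   (q3,x)→(q0,z,R)
state=q0 head=4 tape=___zz[x]z_   (q0,x)→(q2,y,L)
state=q2 head=3 tape=___z[z]yz_   (q2,z)→(q3,x,S)
state=q3 head=3 tape=___z[x]yz_   (q3,x)→(q0,z,R)
state=q0 head=4 tape=___zz[y]z_   (q0,y)→(q4,x,L)
state=q4 head=3 tape=___z[z]xz_   (q4,z)→(q3,_,R)
state=q3 head=4 tape=___z_[x]z_   (q3,x)→(q0,z,R)
state=q0 head=5 tape=___z_z[z]_   (q0,z)→(q0,y,R)
state=q0 head=6 tape=___z_zy[_]
No transition is defined for (q0, _); M halts in state q0.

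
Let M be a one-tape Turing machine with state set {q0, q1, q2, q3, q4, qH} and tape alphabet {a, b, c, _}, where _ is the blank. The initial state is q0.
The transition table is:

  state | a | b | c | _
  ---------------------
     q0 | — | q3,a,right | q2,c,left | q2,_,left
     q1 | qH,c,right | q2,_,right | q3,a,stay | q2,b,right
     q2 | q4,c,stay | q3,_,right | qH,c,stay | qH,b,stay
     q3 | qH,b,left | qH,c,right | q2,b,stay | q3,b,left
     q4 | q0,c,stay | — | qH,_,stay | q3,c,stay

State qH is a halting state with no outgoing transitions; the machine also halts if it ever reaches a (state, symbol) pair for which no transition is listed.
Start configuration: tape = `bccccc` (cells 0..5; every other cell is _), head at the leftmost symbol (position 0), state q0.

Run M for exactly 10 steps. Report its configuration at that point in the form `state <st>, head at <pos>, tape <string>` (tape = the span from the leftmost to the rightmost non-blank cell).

state q2, head at 5, tape a____b

state=q0 head=0 tape=[b]ccccc   (q0,b)→(q3,a,right)
state=q3 head=1 tape=a[c]cccc   (q3,c)→(q2,b,stay)
state=q2 head=1 tape=a[b]cccc   (q2,b)→(q3,_,right)
state=q3 head=2 tape=a_[c]ccc   (q3,c)→(q2,b,stay)
state=q2 head=2 tape=a_[b]ccc   (q2,b)→(q3,_,right)
state=q3 head=3 tape=a__[c]cc   (q3,c)→(q2,b,stay)
state=q2 head=3 tape=a__[b]cc   (q2,b)→(q3,_,right)
state=q3 head=4 tape=a___[c]c   (q3,c)→(q2,b,stay)
state=q2 head=4 tape=a___[b]c   (q2,b)→(q3,_,right)
state=q3 head=5 tape=a____[c]   (q3,c)→(q2,b,stay)
state=q2 head=5 tape=a____[b]
After 10 steps: state q2, head at 5, tape a____b.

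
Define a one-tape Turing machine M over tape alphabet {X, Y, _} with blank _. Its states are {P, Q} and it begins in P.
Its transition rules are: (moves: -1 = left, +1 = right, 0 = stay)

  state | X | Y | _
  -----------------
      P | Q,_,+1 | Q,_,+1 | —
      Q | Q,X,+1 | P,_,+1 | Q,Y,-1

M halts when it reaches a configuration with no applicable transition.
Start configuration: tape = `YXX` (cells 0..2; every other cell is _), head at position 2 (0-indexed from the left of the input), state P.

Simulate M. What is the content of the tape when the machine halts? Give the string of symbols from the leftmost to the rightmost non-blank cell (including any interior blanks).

YX

P | YX[X]___   read X → write _, move +1, go to Q
Q | YX_[_]__   read _ → write Y, move -1, go to Q
Q | YX[_]Y__   read _ → write Y, move -1, go to Q
Q | Y[X]YY__   read X → write X, move +1, go to Q
Q | YX[Y]Y__   read Y → write _, move +1, go to P
P | YX_[Y]__   read Y → write _, move +1, go to Q
Q | YX__[_]_   read _ → write Y, move -1, go to Q
Q | YX_[_]Y_   read _ → write Y, move -1, go to Q
Q | YX[_]YY_   read _ → write Y, move -1, go to Q
Q | Y[X]YYY_   read X → write X, move +1, go to Q
Q | YX[Y]YY_   read Y → write _, move +1, go to P
P | YX_[Y]Y_   read Y → write _, move +1, go to Q
Q | YX__[Y]_   read Y → write _, move +1, go to P
P | YX___[_]
The non-blank tape span at halt is YX.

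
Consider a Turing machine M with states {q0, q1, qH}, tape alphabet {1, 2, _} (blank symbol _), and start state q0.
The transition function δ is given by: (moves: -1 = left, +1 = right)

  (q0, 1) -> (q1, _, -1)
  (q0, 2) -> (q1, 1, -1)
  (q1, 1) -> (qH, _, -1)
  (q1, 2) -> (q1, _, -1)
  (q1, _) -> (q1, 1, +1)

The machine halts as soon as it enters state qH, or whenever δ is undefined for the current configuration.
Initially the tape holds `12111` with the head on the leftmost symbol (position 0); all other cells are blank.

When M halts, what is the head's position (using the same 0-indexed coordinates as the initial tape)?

-1

state=q0 head=0 tape=_[1]2111   (q0,1)→(q1,_,-1)
state=q1 head=-1 tape=[_]_2111   (q1,_)→(q1,1,+1)
state=q1 head=0 tape=1[_]2111   (q1,_)→(q1,1,+1)
state=q1 head=1 tape=11[2]111   (q1,2)→(q1,_,-1)
state=q1 head=0 tape=1[1]_111   (q1,1)→(qH,_,-1)
state=qH head=-1 tape=[1]__111
At halt the head is at cell -1.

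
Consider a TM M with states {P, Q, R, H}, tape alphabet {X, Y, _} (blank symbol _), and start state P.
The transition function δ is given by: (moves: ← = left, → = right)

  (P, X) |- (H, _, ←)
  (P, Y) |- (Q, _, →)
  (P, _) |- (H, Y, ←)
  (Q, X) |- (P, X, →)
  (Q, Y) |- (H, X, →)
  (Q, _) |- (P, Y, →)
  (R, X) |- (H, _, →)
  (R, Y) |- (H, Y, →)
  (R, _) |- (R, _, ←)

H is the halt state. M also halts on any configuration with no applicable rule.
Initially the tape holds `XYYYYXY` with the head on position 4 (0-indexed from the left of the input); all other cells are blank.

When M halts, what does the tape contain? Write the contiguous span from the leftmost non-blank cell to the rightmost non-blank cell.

state=P head=4 tape=XYYY[Y]XY__   (P,Y)→(Q,_,→)
state=Q head=5 tape=XYYY_[X]Y__   (Q,X)→(P,X,→)
state=P head=6 tape=XYYY_X[Y]__   (P,Y)→(Q,_,→)
state=Q head=7 tape=XYYY_X_[_]_   (Q,_)→(P,Y,→)
state=P head=8 tape=XYYY_X_Y[_]   (P,_)→(H,Y,←)
state=H head=7 tape=XYYY_X_[Y]Y
The non-blank tape span at halt is XYYY_X_YY.

XYYY_X_YY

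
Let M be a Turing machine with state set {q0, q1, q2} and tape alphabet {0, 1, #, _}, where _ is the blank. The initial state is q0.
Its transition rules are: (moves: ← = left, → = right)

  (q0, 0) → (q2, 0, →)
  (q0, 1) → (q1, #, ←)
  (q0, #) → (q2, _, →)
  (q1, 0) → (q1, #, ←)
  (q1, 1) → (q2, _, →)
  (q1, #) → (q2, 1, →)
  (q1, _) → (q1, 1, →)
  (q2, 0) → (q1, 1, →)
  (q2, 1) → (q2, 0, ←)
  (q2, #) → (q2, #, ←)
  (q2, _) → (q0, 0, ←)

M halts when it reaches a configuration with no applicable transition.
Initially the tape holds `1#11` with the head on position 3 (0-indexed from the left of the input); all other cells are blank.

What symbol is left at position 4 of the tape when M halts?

0

q0 | 1#1[1]_   read 1 → write #, move ←, go to q1
q1 | 1#[1]#_   read 1 → write _, move →, go to q2
q2 | 1#_[#]_   read # → write #, move ←, go to q2
q2 | 1#[_]#_   read _ → write 0, move ←, go to q0
q0 | 1[#]0#_   read # → write _, move →, go to q2
q2 | 1_[0]#_   read 0 → write 1, move →, go to q1
q1 | 1_1[#]_   read # → write 1, move →, go to q2
q2 | 1_11[_]   read _ → write 0, move ←, go to q0
q0 | 1_1[1]0   read 1 → write #, move ←, go to q1
q1 | 1_[1]#0   read 1 → write _, move →, go to q2
q2 | 1__[#]0   read # → write #, move ←, go to q2
q2 | 1_[_]#0   read _ → write 0, move ←, go to q0
q0 | 1[_]0#0
Cell 4 holds 0 when M halts.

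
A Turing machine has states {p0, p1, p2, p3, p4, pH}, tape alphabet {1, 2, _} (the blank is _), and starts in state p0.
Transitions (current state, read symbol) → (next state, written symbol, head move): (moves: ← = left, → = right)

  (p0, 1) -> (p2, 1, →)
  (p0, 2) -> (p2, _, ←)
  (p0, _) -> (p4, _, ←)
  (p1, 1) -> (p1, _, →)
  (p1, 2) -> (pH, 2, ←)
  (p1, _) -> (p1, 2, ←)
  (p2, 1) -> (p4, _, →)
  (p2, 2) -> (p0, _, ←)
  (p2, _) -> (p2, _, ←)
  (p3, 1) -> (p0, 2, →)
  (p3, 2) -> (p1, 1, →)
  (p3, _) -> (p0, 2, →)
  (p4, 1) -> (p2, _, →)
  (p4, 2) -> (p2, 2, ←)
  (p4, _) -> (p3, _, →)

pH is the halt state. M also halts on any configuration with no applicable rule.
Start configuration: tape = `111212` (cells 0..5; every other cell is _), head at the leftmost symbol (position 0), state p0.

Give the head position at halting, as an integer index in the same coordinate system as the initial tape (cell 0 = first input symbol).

p0 | [1]11212   read 1 → write 1, move →, go to p2
p2 | 1[1]1212   read 1 → write _, move →, go to p4
p4 | 1_[1]212   read 1 → write _, move →, go to p2
p2 | 1__[2]12   read 2 → write _, move ←, go to p0
p0 | 1_[_]_12   read _ → write _, move ←, go to p4
p4 | 1[_]__12   read _ → write _, move →, go to p3
p3 | 1_[_]_12   read _ → write 2, move →, go to p0
p0 | 1_2[_]12   read _ → write _, move ←, go to p4
p4 | 1_[2]_12   read 2 → write 2, move ←, go to p2
p2 | 1[_]2_12   read _ → write _, move ←, go to p2
p2 | [1]_2_12   read 1 → write _, move →, go to p4
p4 | _[_]2_12   read _ → write _, move →, go to p3
p3 | __[2]_12   read 2 → write 1, move →, go to p1
p1 | __1[_]12   read _ → write 2, move ←, go to p1
p1 | __[1]212   read 1 → write _, move →, go to p1
p1 | ___[2]12   read 2 → write 2, move ←, go to pH
pH | __[_]212
At halt the head is at cell 2.

2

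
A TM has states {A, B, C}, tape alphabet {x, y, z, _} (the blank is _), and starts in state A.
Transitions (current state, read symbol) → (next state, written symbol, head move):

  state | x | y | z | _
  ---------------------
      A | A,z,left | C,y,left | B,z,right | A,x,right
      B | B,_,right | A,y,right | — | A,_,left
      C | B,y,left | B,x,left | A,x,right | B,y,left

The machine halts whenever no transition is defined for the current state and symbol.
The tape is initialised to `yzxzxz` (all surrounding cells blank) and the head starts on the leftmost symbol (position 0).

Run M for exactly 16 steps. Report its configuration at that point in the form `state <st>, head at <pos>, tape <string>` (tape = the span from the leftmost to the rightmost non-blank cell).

A | ____[y]zxzxz   read y → write y, move left, go to C
C | ___[_]yzxzxz   read _ → write y, move left, go to B
B | __[_]yyzxzxz   read _ → write _, move left, go to A
A | _[_]_yyzxzxz   read _ → write x, move right, go to A
A | _x[_]yyzxzxz   read _ → write x, move right, go to A
A | _xx[y]yzxzxz   read y → write y, move left, go to C
C | _x[x]yyzxzxz   read x → write y, move left, go to B
B | _[x]yyyzxzxz   read x → write _, move right, go to B
B | __[y]yyzxzxz   read y → write y, move right, go to A
A | __y[y]yzxzxz   read y → write y, move left, go to C
C | __[y]yyzxzxz   read y → write x, move left, go to B
B | _[_]xyyzxzxz   read _ → write _, move left, go to A
A | [_]_xyyzxzxz   read _ → write x, move right, go to A
A | x[_]xyyzxzxz   read _ → write x, move right, go to A
A | xx[x]yyzxzxz   read x → write z, move left, go to A
A | x[x]zyyzxzxz   read x → write z, move left, go to A
A | [x]zzyyzxzxz
After 16 steps: state A, head at -4, tape xzzyyzxzxz.

state A, head at -4, tape xzzyyzxzxz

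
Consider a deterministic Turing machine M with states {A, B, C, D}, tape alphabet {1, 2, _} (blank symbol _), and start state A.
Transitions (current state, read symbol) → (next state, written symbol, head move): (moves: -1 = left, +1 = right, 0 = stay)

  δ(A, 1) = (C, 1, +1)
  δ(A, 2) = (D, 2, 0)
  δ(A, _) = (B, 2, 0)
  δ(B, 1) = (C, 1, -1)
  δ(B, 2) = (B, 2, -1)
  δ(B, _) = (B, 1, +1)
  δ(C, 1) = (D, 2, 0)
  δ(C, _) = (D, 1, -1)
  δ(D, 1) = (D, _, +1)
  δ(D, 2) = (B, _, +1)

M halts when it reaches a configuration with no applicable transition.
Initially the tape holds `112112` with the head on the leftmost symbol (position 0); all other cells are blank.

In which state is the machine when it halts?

D

A | _[1]12112   read 1 → write 1, move +1, go to C
C | _1[1]2112   read 1 → write 2, move 0, go to D
D | _1[2]2112   read 2 → write _, move +1, go to B
B | _1_[2]112   read 2 → write 2, move -1, go to B
B | _1[_]2112   read _ → write 1, move +1, go to B
B | _11[2]112   read 2 → write 2, move -1, go to B
B | _1[1]2112   read 1 → write 1, move -1, go to C
C | _[1]12112   read 1 → write 2, move 0, go to D
D | _[2]12112   read 2 → write _, move +1, go to B
B | __[1]2112   read 1 → write 1, move -1, go to C
C | _[_]12112   read _ → write 1, move -1, go to D
D | [_]112112
No transition is defined for (D, _); M halts in state D.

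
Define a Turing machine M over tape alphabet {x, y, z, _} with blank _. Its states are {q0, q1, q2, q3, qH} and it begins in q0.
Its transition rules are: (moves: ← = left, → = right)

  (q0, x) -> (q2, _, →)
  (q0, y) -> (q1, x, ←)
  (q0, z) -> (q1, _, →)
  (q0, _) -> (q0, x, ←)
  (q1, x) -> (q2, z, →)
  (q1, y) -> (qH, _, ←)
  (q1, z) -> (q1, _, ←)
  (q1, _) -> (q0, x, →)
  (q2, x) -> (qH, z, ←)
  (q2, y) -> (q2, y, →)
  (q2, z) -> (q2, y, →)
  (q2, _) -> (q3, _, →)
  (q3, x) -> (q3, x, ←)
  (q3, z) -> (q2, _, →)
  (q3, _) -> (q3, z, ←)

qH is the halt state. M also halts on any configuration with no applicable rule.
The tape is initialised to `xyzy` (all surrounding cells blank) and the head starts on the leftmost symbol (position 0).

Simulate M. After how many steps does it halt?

7

q0 | [x]yzy__   read x → write _, move →, go to q2
q2 | _[y]zy__   read y → write y, move →, go to q2
q2 | _y[z]y__   read z → write y, move →, go to q2
q2 | _yy[y]__   read y → write y, move →, go to q2
q2 | _yyy[_]_   read _ → write _, move →, go to q3
q3 | _yyy_[_]   read _ → write z, move ←, go to q3
q3 | _yyy[_]z   read _ → write z, move ←, go to q3
q3 | _yy[y]zz
M halts after 7 transitions.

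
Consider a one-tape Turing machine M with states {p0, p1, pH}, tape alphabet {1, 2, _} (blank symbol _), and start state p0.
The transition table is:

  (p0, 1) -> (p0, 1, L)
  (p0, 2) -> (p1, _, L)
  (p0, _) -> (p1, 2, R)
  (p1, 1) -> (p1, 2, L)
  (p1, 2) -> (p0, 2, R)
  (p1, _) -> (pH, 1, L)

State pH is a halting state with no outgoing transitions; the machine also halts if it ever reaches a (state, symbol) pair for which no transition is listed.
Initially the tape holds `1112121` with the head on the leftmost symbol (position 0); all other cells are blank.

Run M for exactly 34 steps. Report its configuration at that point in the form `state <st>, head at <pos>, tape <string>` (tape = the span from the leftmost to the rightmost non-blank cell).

state p0, head at 6, tape 22222222

state=p0 head=0 tape=_[1]112121   (p0,1)→(p0,1,L)
state=p0 head=-1 tape=[_]1112121   (p0,_)→(p1,2,R)
state=p1 head=0 tape=2[1]112121   (p1,1)→(p1,2,L)
state=p1 head=-1 tape=[2]2112121   (p1,2)→(p0,2,R)
state=p0 head=0 tape=2[2]112121   (p0,2)→(p1,_,L)
state=p1 head=-1 tape=[2]_112121   (p1,2)→(p0,2,R)
state=p0 head=0 tape=2[_]112121   (p0,_)→(p1,2,R)
state=p1 head=1 tape=22[1]12121   (p1,1)→(p1,2,L)
state=p1 head=0 tape=2[2]212121   (p1,2)→(p0,2,R)
state=p0 head=1 tape=22[2]12121   (p0,2)→(p1,_,L)
state=p1 head=0 tape=2[2]_12121   (p1,2)→(p0,2,R)
state=p0 head=1 tape=22[_]12121   (p0,_)→(p1,2,R)
state=p1 head=2 tape=222[1]2121   (p1,1)→(p1,2,L)
state=p1 head=1 tape=22[2]22121   (p1,2)→(p0,2,R)
state=p0 head=2 tape=222[2]2121   (p0,2)→(p1,_,L)
state=p1 head=1 tape=22[2]_2121   (p1,2)→(p0,2,R)
state=p0 head=2 tape=222[_]2121   (p0,_)→(p1,2,R)
state=p1 head=3 tape=2222[2]121   (p1,2)→(p0,2,R)
state=p0 head=4 tape=22222[1]21   (p0,1)→(p0,1,L)
state=p0 head=3 tape=2222[2]121   (p0,2)→(p1,_,L)
state=p1 head=2 tape=222[2]_121   (p1,2)→(p0,2,R)
state=p0 head=3 tape=2222[_]121   (p0,_)→(p1,2,R)
state=p1 head=4 tape=22222[1]21   (p1,1)→(p1,2,L)
state=p1 head=3 tape=2222[2]221   (p1,2)→(p0,2,R)
state=p0 head=4 tape=22222[2]21   (p0,2)→(p1,_,L)
state=p1 head=3 tape=2222[2]_21   (p1,2)→(p0,2,R)
state=p0 head=4 tape=22222[_]21   (p0,_)→(p1,2,R)
state=p1 head=5 tape=222222[2]1   (p1,2)→(p0,2,R)
state=p0 head=6 tape=2222222[1]   (p0,1)→(p0,1,L)
state=p0 head=5 tape=222222[2]1   (p0,2)→(p1,_,L)
state=p1 head=4 tape=22222[2]_1   (p1,2)→(p0,2,R)
state=p0 head=5 tape=222222[_]1   (p0,_)→(p1,2,R)
state=p1 head=6 tape=2222222[1]   (p1,1)→(p1,2,L)
state=p1 head=5 tape=222222[2]2   (p1,2)→(p0,2,R)
state=p0 head=6 tape=2222222[2]
After 34 steps: state p0, head at 6, tape 22222222.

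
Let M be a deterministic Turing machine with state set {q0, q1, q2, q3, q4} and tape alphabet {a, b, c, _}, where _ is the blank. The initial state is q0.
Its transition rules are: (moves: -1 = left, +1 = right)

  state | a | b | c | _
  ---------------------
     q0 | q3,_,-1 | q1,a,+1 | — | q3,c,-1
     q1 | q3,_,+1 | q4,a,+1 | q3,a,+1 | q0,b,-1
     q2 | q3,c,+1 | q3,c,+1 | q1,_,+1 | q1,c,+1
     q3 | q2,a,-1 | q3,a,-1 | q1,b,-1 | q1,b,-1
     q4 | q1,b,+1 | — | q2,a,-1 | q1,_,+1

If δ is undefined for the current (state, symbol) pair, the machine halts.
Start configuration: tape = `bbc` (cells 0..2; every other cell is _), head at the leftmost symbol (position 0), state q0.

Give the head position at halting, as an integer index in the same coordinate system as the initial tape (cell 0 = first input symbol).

-1

q0 | _[b]bc_   read b → write a, move +1, go to q1
q1 | _a[b]c_   read b → write a, move +1, go to q4
q4 | _aa[c]_   read c → write a, move -1, go to q2
q2 | _a[a]a_   read a → write c, move +1, go to q3
q3 | _ac[a]_   read a → write a, move -1, go to q2
q2 | _a[c]a_   read c → write _, move +1, go to q1
q1 | _a_[a]_   read a → write _, move +1, go to q3
q3 | _a__[_]   read _ → write b, move -1, go to q1
q1 | _a_[_]b   read _ → write b, move -1, go to q0
q0 | _a[_]bb   read _ → write c, move -1, go to q3
q3 | _[a]cbb   read a → write a, move -1, go to q2
q2 | [_]acbb   read _ → write c, move +1, go to q1
q1 | c[a]cbb   read a → write _, move +1, go to q3
q3 | c_[c]bb   read c → write b, move -1, go to q1
q1 | c[_]bbb   read _ → write b, move -1, go to q0
q0 | [c]bbbb
At halt the head is at cell -1.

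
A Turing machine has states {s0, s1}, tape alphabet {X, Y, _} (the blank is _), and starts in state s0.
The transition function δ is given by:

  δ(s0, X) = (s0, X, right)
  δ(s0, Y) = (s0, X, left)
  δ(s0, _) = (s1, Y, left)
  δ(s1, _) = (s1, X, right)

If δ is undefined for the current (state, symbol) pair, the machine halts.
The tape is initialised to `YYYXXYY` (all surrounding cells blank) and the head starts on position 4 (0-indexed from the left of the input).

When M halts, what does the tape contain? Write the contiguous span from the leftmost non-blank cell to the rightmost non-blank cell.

YYYXXXXY

s0 | YYYX[X]YY_   read X → write X, move right, go to s0
s0 | YYYXX[Y]Y_   read Y → write X, move left, go to s0
s0 | YYYX[X]XY_   read X → write X, move right, go to s0
s0 | YYYXX[X]Y_   read X → write X, move right, go to s0
s0 | YYYXXX[Y]_   read Y → write X, move left, go to s0
s0 | YYYXX[X]X_   read X → write X, move right, go to s0
s0 | YYYXXX[X]_   read X → write X, move right, go to s0
s0 | YYYXXXX[_]   read _ → write Y, move left, go to s1
s1 | YYYXXX[X]Y
The non-blank tape span at halt is YYYXXXXY.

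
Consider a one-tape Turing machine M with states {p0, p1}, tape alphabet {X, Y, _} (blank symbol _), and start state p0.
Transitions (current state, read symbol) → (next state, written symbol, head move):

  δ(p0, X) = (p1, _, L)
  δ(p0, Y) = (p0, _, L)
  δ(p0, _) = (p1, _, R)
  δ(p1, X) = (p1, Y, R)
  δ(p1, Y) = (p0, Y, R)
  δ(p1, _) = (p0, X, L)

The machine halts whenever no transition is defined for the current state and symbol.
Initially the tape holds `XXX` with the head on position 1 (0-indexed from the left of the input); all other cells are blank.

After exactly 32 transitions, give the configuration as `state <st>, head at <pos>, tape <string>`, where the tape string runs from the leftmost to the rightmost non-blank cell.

p0 | _X[X]X_   read X → write _, move L, go to p1
p1 | _[X]_X_   read X → write Y, move R, go to p1
p1 | _Y[_]X_   read _ → write X, move L, go to p0
p0 | _[Y]XX_   read Y → write _, move L, go to p0
p0 | [_]_XX_   read _ → write _, move R, go to p1
p1 | _[_]XX_   read _ → write X, move L, go to p0
p0 | [_]XXX_   read _ → write _, move R, go to p1
p1 | _[X]XX_   read X → write Y, move R, go to p1
p1 | _Y[X]X_   read X → write Y, move R, go to p1
p1 | _YY[X]_   read X → write Y, move R, go to p1
p1 | _YYY[_]   read _ → write X, move L, go to p0
p0 | _YY[Y]X   read Y → write _, move L, go to p0
p0 | _Y[Y]_X   read Y → write _, move L, go to p0
p0 | _[Y]__X   read Y → write _, move L, go to p0
p0 | [_]___X   read _ → write _, move R, go to p1
p1 | _[_]__X   read _ → write X, move L, go to p0
p0 | [_]X__X   read _ → write _, move R, go to p1
p1 | _[X]__X   read X → write Y, move R, go to p1
p1 | _Y[_]_X   read _ → write X, move L, go to p0
p0 | _[Y]X_X   read Y → write _, move L, go to p0
p0 | [_]_X_X   read _ → write _, move R, go to p1
p1 | _[_]X_X   read _ → write X, move L, go to p0
p0 | [_]XX_X   read _ → write _, move R, go to p1
p1 | _[X]X_X   read X → write Y, move R, go to p1
p1 | _Y[X]_X   read X → write Y, move R, go to p1
p1 | _YY[_]X   read _ → write X, move L, go to p0
p0 | _Y[Y]XX   read Y → write _, move L, go to p0
p0 | _[Y]_XX   read Y → write _, move L, go to p0
p0 | [_]__XX   read _ → write _, move R, go to p1
p1 | _[_]_XX   read _ → write X, move L, go to p0
p0 | [_]X_XX   read _ → write _, move R, go to p1
p1 | _[X]_XX   read X → write Y, move R, go to p1
p1 | _Y[_]XX
After 32 steps: state p1, head at 1, tape Y_XX.

state p1, head at 1, tape Y_XX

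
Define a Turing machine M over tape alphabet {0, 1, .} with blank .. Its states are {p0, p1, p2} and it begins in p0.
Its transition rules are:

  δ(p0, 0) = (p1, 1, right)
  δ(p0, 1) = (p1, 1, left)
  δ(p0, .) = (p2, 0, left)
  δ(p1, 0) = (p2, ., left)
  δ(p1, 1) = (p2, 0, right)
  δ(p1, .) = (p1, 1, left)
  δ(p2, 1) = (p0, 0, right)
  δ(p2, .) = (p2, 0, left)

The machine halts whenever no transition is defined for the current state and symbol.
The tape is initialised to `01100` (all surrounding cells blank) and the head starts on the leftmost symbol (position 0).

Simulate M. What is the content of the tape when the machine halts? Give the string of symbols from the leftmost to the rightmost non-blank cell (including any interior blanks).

10000

state=p0 head=0 tape=[0]1100   (p0,0)→(p1,1,right)
state=p1 head=1 tape=1[1]100   (p1,1)→(p2,0,right)
state=p2 head=2 tape=10[1]00   (p2,1)→(p0,0,right)
state=p0 head=3 tape=100[0]0   (p0,0)→(p1,1,right)
state=p1 head=4 tape=1001[0]   (p1,0)→(p2,.,left)
state=p2 head=3 tape=100[1].   (p2,1)→(p0,0,right)
state=p0 head=4 tape=1000[.]   (p0,.)→(p2,0,left)
state=p2 head=3 tape=100[0]0
The non-blank tape span at halt is 10000.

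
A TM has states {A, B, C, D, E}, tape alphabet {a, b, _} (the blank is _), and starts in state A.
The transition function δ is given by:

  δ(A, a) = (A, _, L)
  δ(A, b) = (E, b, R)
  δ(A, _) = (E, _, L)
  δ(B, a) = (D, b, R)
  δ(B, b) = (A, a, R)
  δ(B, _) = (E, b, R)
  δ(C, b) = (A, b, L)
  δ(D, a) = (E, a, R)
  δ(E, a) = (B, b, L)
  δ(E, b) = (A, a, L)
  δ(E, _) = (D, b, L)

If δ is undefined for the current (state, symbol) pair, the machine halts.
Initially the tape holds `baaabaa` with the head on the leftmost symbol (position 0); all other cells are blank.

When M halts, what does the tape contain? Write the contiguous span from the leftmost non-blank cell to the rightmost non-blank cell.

aaaaaabb

A | [b]aaabaa_   read b → write b, move R, go to E
E | b[a]aabaa_   read a → write b, move L, go to B
B | [b]baabaa_   read b → write a, move R, go to A
A | a[b]aabaa_   read b → write b, move R, go to E
E | ab[a]abaa_   read a → write b, move L, go to B
B | a[b]babaa_   read b → write a, move R, go to A
A | aa[b]abaa_   read b → write b, move R, go to E
E | aab[a]baa_   read a → write b, move L, go to B
B | aa[b]bbaa_   read b → write a, move R, go to A
A | aaa[b]baa_   read b → write b, move R, go to E
E | aaab[b]aa_   read b → write a, move L, go to A
A | aaa[b]aaa_   read b → write b, move R, go to E
E | aaab[a]aa_   read a → write b, move L, go to B
B | aaa[b]baa_   read b → write a, move R, go to A
A | aaaa[b]aa_   read b → write b, move R, go to E
E | aaaab[a]a_   read a → write b, move L, go to B
B | aaaa[b]ba_   read b → write a, move R, go to A
A | aaaaa[b]a_   read b → write b, move R, go to E
E | aaaaab[a]_   read a → write b, move L, go to B
B | aaaaa[b]b_   read b → write a, move R, go to A
A | aaaaaa[b]_   read b → write b, move R, go to E
E | aaaaaab[_]   read _ → write b, move L, go to D
D | aaaaaa[b]b
The non-blank tape span at halt is aaaaaabb.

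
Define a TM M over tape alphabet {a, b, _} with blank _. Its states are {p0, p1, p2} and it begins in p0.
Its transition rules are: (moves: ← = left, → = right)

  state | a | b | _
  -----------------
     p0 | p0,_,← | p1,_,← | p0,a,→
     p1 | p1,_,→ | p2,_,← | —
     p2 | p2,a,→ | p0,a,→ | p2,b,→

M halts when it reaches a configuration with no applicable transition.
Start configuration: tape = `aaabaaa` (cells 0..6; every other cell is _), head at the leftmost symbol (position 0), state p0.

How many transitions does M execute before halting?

23

p0 | ___[a]aabaaa   read a → write _, move ←, go to p0
p0 | __[_]_aabaaa   read _ → write a, move →, go to p0
p0 | __a[_]aabaaa   read _ → write a, move →, go to p0
p0 | __aa[a]abaaa   read a → write _, move ←, go to p0
p0 | __a[a]_abaaa   read a → write _, move ←, go to p0
p0 | __[a]__abaaa   read a → write _, move ←, go to p0
p0 | _[_]___abaaa   read _ → write a, move →, go to p0
p0 | _a[_]__abaaa   read _ → write a, move →, go to p0
p0 | _aa[_]_abaaa   read _ → write a, move →, go to p0
p0 | _aaa[_]abaaa   read _ → write a, move →, go to p0
p0 | _aaaa[a]baaa   read a → write _, move ←, go to p0
p0 | _aaa[a]_baaa   read a → write _, move ←, go to p0
p0 | _aa[a]__baaa   read a → write _, move ←, go to p0
p0 | _a[a]___baaa   read a → write _, move ←, go to p0
p0 | _[a]____baaa   read a → write _, move ←, go to p0
p0 | [_]_____baaa   read _ → write a, move →, go to p0
p0 | a[_]____baaa   read _ → write a, move →, go to p0
p0 | aa[_]___baaa   read _ → write a, move →, go to p0
p0 | aaa[_]__baaa   read _ → write a, move →, go to p0
p0 | aaaa[_]_baaa   read _ → write a, move →, go to p0
p0 | aaaaa[_]baaa   read _ → write a, move →, go to p0
p0 | aaaaaa[b]aaa   read b → write _, move ←, go to p1
p1 | aaaaa[a]_aaa   read a → write _, move →, go to p1
p1 | aaaaa_[_]aaa
M halts after 23 transitions.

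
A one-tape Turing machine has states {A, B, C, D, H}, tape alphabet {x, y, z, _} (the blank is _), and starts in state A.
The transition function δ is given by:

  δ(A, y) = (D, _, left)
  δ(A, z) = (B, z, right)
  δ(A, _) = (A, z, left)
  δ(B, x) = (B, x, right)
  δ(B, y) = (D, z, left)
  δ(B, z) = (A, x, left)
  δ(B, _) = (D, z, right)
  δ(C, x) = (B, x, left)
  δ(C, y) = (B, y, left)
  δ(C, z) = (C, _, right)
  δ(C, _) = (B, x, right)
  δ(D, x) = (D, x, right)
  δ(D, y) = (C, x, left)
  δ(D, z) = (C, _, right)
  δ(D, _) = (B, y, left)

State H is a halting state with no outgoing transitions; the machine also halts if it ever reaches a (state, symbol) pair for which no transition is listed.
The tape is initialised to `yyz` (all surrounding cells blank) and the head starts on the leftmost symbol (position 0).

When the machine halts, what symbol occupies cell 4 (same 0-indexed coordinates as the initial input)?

x

state=A head=0 tape=__[y]yz___   (A,y)→(D,_,left)
state=D head=-1 tape=_[_]_yz___   (D,_)→(B,y,left)
state=B head=-2 tape=[_]y_yz___   (B,_)→(D,z,right)
state=D head=-1 tape=z[y]_yz___   (D,y)→(C,x,left)
state=C head=-2 tape=[z]x_yz___   (C,z)→(C,_,right)
state=C head=-1 tape=_[x]_yz___   (C,x)→(B,x,left)
state=B head=-2 tape=[_]x_yz___   (B,_)→(D,z,right)
state=D head=-1 tape=z[x]_yz___   (D,x)→(D,x,right)
state=D head=0 tape=zx[_]yz___   (D,_)→(B,y,left)
state=B head=-1 tape=z[x]yyz___   (B,x)→(B,x,right)
state=B head=0 tape=zx[y]yz___   (B,y)→(D,z,left)
state=D head=-1 tape=z[x]zyz___   (D,x)→(D,x,right)
state=D head=0 tape=zx[z]yz___   (D,z)→(C,_,right)
state=C head=1 tape=zx_[y]z___   (C,y)→(B,y,left)
state=B head=0 tape=zx[_]yz___   (B,_)→(D,z,right)
state=D head=1 tape=zxz[y]z___   (D,y)→(C,x,left)
state=C head=0 tape=zx[z]xz___   (C,z)→(C,_,right)
state=C head=1 tape=zx_[x]z___   (C,x)→(B,x,left)
state=B head=0 tape=zx[_]xz___   (B,_)→(D,z,right)
state=D head=1 tape=zxz[x]z___   (D,x)→(D,x,right)
state=D head=2 tape=zxzx[z]___   (D,z)→(C,_,right)
state=C head=3 tape=zxzx_[_]__   (C,_)→(B,x,right)
state=B head=4 tape=zxzx_x[_]_   (B,_)→(D,z,right)
state=D head=5 tape=zxzx_xz[_]   (D,_)→(B,y,left)
state=B head=4 tape=zxzx_x[z]y   (B,z)→(A,x,left)
state=A head=3 tape=zxzx_[x]xy
Cell 4 holds x when M halts.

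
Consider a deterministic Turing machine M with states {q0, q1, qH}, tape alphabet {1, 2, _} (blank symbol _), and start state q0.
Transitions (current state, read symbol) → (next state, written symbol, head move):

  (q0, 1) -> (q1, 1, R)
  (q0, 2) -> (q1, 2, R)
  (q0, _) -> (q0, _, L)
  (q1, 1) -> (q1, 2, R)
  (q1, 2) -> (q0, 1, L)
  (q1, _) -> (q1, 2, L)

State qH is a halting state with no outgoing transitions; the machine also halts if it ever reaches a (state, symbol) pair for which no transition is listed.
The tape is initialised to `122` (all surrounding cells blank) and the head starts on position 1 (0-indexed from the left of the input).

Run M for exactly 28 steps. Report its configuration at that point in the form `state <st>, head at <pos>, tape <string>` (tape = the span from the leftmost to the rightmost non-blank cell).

state q1, head at 5, tape 1222212

state=q0 head=1 tape=1[2]2____   (q0,2)→(q1,2,R)
state=q1 head=2 tape=12[2]____   (q1,2)→(q0,1,L)
state=q0 head=1 tape=1[2]1____   (q0,2)→(q1,2,R)
state=q1 head=2 tape=12[1]____   (q1,1)→(q1,2,R)
state=q1 head=3 tape=122[_]___   (q1,_)→(q1,2,L)
state=q1 head=2 tape=12[2]2___   (q1,2)→(q0,1,L)
state=q0 head=1 tape=1[2]12___   (q0,2)→(q1,2,R)
state=q1 head=2 tape=12[1]2___   (q1,1)→(q1,2,R)
state=q1 head=3 tape=122[2]___   (q1,2)→(q0,1,L)
state=q0 head=2 tape=12[2]1___   (q0,2)→(q1,2,R)
state=q1 head=3 tape=122[1]___   (q1,1)→(q1,2,R)
state=q1 head=4 tape=1222[_]__   (q1,_)→(q1,2,L)
state=q1 head=3 tape=122[2]2__   (q1,2)→(q0,1,L)
state=q0 head=2 tape=12[2]12__   (q0,2)→(q1,2,R)
state=q1 head=3 tape=122[1]2__   (q1,1)→(q1,2,R)
state=q1 head=4 tape=1222[2]__   (q1,2)→(q0,1,L)
state=q0 head=3 tape=122[2]1__   (q0,2)→(q1,2,R)
state=q1 head=4 tape=1222[1]__   (q1,1)→(q1,2,R)
state=q1 head=5 tape=12222[_]_   (q1,_)→(q1,2,L)
state=q1 head=4 tape=1222[2]2_   (q1,2)→(q0,1,L)
state=q0 head=3 tape=122[2]12_   (q0,2)→(q1,2,R)
state=q1 head=4 tape=1222[1]2_   (q1,1)→(q1,2,R)
state=q1 head=5 tape=12222[2]_   (q1,2)→(q0,1,L)
state=q0 head=4 tape=1222[2]1_   (q0,2)→(q1,2,R)
state=q1 head=5 tape=12222[1]_   (q1,1)→(q1,2,R)
state=q1 head=6 tape=122222[_]   (q1,_)→(q1,2,L)
state=q1 head=5 tape=12222[2]2   (q1,2)→(q0,1,L)
state=q0 head=4 tape=1222[2]12   (q0,2)→(q1,2,R)
state=q1 head=5 tape=12222[1]2
After 28 steps: state q1, head at 5, tape 1222212.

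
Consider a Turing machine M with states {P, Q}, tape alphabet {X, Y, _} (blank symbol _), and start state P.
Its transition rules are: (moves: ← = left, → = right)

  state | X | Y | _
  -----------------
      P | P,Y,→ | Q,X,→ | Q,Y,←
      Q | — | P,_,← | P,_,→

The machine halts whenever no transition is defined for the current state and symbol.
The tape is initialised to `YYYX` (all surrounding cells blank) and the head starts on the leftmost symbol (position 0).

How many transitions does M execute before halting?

15

state=P head=0 tape=__[Y]YYX   (P,Y)→(Q,X,→)
state=Q head=1 tape=__X[Y]YX   (Q,Y)→(P,_,←)
state=P head=0 tape=__[X]_YX   (P,X)→(P,Y,→)
state=P head=1 tape=__Y[_]YX   (P,_)→(Q,Y,←)
state=Q head=0 tape=__[Y]YYX   (Q,Y)→(P,_,←)
state=P head=-1 tape=_[_]_YYX   (P,_)→(Q,Y,←)
state=Q head=-2 tape=[_]Y_YYX   (Q,_)→(P,_,→)
state=P head=-1 tape=_[Y]_YYX   (P,Y)→(Q,X,→)
state=Q head=0 tape=_X[_]YYX   (Q,_)→(P,_,→)
state=P head=1 tape=_X_[Y]YX   (P,Y)→(Q,X,→)
state=Q head=2 tape=_X_X[Y]X   (Q,Y)→(P,_,←)
state=P head=1 tape=_X_[X]_X   (P,X)→(P,Y,→)
state=P head=2 tape=_X_Y[_]X   (P,_)→(Q,Y,←)
state=Q head=1 tape=_X_[Y]YX   (Q,Y)→(P,_,←)
state=P head=0 tape=_X[_]_YX   (P,_)→(Q,Y,←)
state=Q head=-1 tape=_[X]Y_YX
M halts after 15 transitions.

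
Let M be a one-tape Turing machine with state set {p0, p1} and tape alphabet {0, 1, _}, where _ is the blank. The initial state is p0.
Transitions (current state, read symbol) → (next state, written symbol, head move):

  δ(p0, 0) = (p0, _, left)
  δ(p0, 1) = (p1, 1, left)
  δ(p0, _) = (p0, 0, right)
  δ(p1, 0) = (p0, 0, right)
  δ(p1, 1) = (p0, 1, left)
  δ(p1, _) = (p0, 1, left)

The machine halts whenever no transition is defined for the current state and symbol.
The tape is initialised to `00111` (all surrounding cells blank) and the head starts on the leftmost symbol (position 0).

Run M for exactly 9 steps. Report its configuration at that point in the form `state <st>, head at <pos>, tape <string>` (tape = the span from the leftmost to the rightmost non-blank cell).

state p0, head at 1, tape 000_111

p0 | __[0]0111   read 0 → write _, move left, go to p0
p0 | _[_]_0111   read _ → write 0, move right, go to p0
p0 | _0[_]0111   read _ → write 0, move right, go to p0
p0 | _00[0]111   read 0 → write _, move left, go to p0
p0 | _0[0]_111   read 0 → write _, move left, go to p0
p0 | _[0]__111   read 0 → write _, move left, go to p0
p0 | [_]___111   read _ → write 0, move right, go to p0
p0 | 0[_]__111   read _ → write 0, move right, go to p0
p0 | 00[_]_111   read _ → write 0, move right, go to p0
p0 | 000[_]111
After 9 steps: state p0, head at 1, tape 000_111.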